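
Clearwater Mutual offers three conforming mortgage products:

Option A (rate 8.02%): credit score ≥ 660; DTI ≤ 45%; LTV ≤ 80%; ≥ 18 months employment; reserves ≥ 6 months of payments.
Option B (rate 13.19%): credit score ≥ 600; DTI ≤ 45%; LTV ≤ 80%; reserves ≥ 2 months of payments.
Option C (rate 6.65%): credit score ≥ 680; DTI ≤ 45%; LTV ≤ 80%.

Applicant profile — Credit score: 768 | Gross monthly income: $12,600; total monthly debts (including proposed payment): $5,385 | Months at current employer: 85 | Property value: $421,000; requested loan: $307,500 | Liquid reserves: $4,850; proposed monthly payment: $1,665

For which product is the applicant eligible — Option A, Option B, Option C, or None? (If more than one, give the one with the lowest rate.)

Option C

DTI = 5,385/12,600 = 42.7%.
LTV = 307,500/421,000 = 73%.
Reserves = 4,850/1,665 = 2.9 months.
Option A: score 768 ≥ 660; DTI 42.7% ≤ 45%; LTV 73% ≤ 80%; employment 85 ≥ 18 mo; reserves 2.9 < 6 mo → does not qualify.
Option B: score 768 ≥ 600; DTI 42.7% ≤ 45%; LTV 73% ≤ 80%; reserves 2.9 ≥ 2 mo → qualifies.
Option C: score 768 ≥ 680; DTI 42.7% ≤ 45%; LTV 73% ≤ 80% → qualifies.
Qualifying: Option B, Option C. Lowest rate is 6.65% → Option C.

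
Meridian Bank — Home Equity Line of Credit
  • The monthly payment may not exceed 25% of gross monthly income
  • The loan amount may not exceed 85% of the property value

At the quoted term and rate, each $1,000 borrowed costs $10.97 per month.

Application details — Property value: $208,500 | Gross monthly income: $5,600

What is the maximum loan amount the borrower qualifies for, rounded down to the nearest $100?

$127,600

Payment cap: 25% × $5,600 = $1,400/month.
At $10.97 per $1,000, that supports 1,400/10.97 × 1,000 ≈ $127,620 → $127,600.
LTV cap: 85% × $208,500 = $177,225 → $177,200.
Binding constraint: payment-to-income.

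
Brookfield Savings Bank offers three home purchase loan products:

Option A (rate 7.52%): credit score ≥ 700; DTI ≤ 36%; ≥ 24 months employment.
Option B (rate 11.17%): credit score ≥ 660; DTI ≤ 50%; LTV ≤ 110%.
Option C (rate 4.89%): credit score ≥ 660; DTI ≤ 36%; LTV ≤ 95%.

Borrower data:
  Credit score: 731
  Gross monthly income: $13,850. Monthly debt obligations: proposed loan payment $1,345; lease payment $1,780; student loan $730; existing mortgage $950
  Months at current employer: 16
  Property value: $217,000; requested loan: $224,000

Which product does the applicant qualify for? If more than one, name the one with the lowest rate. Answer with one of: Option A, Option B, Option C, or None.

Total debts = (1,345 + 1,780 + 730 + 950) = 4,805; DTI = 4,805/13,850 = 34.7%.
LTV = 224,000/217,000 = 103.2%.
Option A: score 731 ≥ 700; DTI 34.7% ≤ 36%; employment 16 < 24 mo → does not qualify.
Option B: score 731 ≥ 660; DTI 34.7% ≤ 50%; LTV 103.2% ≤ 110% → qualifies.
Option C: score 731 ≥ 660; DTI 34.7% ≤ 36%; LTV 103.2% > 95% → does not qualify.

Option B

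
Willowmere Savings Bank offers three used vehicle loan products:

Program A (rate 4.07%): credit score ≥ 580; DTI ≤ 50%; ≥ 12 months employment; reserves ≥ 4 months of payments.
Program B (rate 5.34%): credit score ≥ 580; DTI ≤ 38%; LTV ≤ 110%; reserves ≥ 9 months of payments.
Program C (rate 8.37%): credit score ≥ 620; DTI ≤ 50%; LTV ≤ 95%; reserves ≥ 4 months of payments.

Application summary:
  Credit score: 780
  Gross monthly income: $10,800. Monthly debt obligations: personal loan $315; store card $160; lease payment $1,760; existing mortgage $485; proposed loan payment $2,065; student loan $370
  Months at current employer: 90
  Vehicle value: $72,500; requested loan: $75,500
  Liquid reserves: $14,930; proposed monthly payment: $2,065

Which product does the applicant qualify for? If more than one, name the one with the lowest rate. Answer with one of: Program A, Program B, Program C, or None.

Total debts = (315 + 160 + 1,760 + 485 + 2,065 + 370) = 5,155; DTI = 5,155/10,800 = 47.7%.
LTV = 75,500/72,500 = 104.1%.
Reserves = 14,930/2,065 = 7.2 months.
Program A: score 780 ≥ 580; DTI 47.7% ≤ 50%; employment 90 ≥ 12 mo; reserves 7.2 ≥ 4 mo → qualifies.
Program B: score 780 ≥ 580; DTI 47.7% > 38%; LTV 104.1% ≤ 110%; reserves 7.2 < 9 mo → does not qualify.
Program C: score 780 ≥ 620; DTI 47.7% ≤ 50%; LTV 104.1% > 95%; reserves 7.2 ≥ 4 mo → does not qualify.

Program A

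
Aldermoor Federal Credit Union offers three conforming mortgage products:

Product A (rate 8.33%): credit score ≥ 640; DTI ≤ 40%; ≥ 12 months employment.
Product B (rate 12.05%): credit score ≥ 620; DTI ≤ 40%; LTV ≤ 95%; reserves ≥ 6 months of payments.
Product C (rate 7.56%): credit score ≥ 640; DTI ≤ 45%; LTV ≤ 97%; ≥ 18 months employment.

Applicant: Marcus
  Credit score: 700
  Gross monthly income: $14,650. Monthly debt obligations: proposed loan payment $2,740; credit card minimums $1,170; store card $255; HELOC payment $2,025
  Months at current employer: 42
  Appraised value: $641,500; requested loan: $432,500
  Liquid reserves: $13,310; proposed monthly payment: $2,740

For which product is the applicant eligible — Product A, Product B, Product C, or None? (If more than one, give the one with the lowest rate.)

Total debts = (2,740 + 1,170 + 255 + 2,025) = 6,190; DTI = 6,190/14,650 = 42.3%.
LTV = 432,500/641,500 = 67.4%.
Reserves = 13,310/2,740 = 4.9 months.
Product A: score 700 ≥ 640; DTI 42.3% > 40%; employment 42 ≥ 12 mo → does not qualify.
Product B: score 700 ≥ 620; DTI 42.3% > 40%; LTV 67.4% ≤ 95%; reserves 4.9 < 6 mo → does not qualify.
Product C: score 700 ≥ 640; DTI 42.3% ≤ 45%; LTV 67.4% ≤ 97%; employment 42 ≥ 18 mo → qualifies.

Product C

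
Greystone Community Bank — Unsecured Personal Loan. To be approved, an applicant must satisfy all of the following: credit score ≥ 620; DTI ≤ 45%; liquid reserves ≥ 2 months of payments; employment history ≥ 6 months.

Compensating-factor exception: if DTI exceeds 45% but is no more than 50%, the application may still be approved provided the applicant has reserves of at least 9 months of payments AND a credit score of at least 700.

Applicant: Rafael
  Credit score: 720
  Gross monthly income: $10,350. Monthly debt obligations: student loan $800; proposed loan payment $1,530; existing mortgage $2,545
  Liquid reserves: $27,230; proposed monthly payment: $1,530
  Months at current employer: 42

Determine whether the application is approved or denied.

Credit score 720 ≥ 620 (meets base)
Total debts = (800 + 1,530 + 2,545) = 4,875. DTI: 4,875 ÷ 10,350 = 47.1%, over the 45% base limit.
Reserves: 27,230 ÷ 1,530 = 17.8 months (meets 2-month minimum)
Employment 42 ≥ 6 months
47.1% falls in the override range (45%–50%), so the compensating-factor test applies.
Override check — reserves: 17.8 mo (ok); score: 720 (ok).
Both override conditions satisfied; DTI exception granted.

Approved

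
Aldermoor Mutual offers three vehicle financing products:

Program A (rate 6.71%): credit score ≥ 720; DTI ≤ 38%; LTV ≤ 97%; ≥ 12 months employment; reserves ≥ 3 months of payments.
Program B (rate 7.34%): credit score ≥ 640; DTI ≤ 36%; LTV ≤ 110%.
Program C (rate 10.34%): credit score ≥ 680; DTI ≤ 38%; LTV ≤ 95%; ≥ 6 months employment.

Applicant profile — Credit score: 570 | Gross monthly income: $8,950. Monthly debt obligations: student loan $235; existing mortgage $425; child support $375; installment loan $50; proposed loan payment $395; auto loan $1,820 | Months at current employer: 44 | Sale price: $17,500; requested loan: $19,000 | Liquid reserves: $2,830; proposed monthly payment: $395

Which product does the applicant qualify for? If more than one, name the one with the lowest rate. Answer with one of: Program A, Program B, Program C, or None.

Total debts = (235 + 425 + 375 + 50 + 395 + 1,820) = 3,300; DTI = 3,300/8,950 = 36.9%.
LTV = 19,000/17,500 = 108.6%.
Reserves = 2,830/395 = 7.2 months.
Program A: score 570 < 720; DTI 36.9% ≤ 38%; LTV 108.6% > 97%; employment 44 ≥ 12 mo; reserves 7.2 ≥ 3 mo → does not qualify.
Program B: score 570 < 640; DTI 36.9% > 36%; LTV 108.6% ≤ 110% → does not qualify.
Program C: score 570 < 680; DTI 36.9% ≤ 38%; LTV 108.6% > 95%; employment 44 ≥ 6 mo → does not qualify.

None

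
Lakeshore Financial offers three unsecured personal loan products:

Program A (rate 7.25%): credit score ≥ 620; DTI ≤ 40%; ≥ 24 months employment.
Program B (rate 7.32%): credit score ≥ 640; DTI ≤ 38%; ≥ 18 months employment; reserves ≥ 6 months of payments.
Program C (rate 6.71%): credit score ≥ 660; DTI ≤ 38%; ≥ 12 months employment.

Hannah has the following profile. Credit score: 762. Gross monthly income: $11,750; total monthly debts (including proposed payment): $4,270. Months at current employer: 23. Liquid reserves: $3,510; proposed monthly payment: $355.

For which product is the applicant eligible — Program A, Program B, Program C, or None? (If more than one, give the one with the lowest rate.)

Program C

DTI = 4,270/11,750 = 36.3%.
Reserves = 3,510/355 = 9.9 months.
Program A: score 762 ≥ 620; DTI 36.3% ≤ 40%; employment 23 < 24 mo → does not qualify.
Program B: score 762 ≥ 640; DTI 36.3% ≤ 38%; employment 23 ≥ 18 mo; reserves 9.9 ≥ 6 mo → qualifies.
Program C: score 762 ≥ 660; DTI 36.3% ≤ 38%; employment 23 ≥ 12 mo → qualifies.
Qualifying: Program B, Program C. Lowest rate is 6.71% → Program C.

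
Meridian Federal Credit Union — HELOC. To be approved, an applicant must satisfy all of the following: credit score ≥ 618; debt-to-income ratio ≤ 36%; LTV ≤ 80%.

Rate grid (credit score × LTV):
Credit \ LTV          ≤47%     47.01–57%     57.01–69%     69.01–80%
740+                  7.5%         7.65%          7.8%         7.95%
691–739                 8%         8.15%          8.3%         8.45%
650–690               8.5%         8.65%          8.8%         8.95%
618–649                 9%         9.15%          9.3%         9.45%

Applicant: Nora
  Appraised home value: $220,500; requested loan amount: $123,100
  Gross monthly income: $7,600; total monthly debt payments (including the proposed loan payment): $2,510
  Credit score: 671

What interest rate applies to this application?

8.65%

Credit score 671 ≥ 618; Debt-to-income = 2,510/7,600 = 33% — meets 36% limit
LTV: 123,100 ÷ 220,500 = 55.8%, within 80% cap
Row: 671 falls in 650–690. Column: 55.8% falls in 47.01–57%. Rate = 8.65%.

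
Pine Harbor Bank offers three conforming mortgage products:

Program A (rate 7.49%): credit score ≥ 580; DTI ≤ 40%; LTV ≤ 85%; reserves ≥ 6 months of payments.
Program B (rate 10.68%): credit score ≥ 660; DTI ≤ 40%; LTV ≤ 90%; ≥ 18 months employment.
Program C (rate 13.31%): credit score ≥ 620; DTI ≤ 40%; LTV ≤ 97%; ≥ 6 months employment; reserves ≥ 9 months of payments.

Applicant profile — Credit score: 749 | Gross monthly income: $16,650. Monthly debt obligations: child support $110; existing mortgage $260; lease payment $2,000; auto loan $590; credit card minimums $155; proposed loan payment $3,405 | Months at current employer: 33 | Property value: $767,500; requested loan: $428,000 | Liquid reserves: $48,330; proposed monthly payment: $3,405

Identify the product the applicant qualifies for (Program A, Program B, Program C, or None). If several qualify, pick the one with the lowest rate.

Program A

Total debts = (110 + 260 + 2,000 + 590 + 155 + 3,405) = 6,520; DTI = 6,520/16,650 = 39.2%.
LTV = 428,000/767,500 = 55.8%.
Reserves = 48,330/3,405 = 14.2 months.
Program A: score 749 ≥ 580; DTI 39.2% ≤ 40%; LTV 55.8% ≤ 85%; reserves 14.2 ≥ 6 mo → qualifies.
Program B: score 749 ≥ 660; DTI 39.2% ≤ 40%; LTV 55.8% ≤ 90%; employment 33 ≥ 18 mo → qualifies.
Program C: score 749 ≥ 620; DTI 39.2% ≤ 40%; LTV 55.8% ≤ 97%; employment 33 ≥ 6 mo; reserves 14.2 ≥ 9 mo → qualifies.
Qualifying: Program A, Program B, Program C. Lowest rate is 7.49% → Program A.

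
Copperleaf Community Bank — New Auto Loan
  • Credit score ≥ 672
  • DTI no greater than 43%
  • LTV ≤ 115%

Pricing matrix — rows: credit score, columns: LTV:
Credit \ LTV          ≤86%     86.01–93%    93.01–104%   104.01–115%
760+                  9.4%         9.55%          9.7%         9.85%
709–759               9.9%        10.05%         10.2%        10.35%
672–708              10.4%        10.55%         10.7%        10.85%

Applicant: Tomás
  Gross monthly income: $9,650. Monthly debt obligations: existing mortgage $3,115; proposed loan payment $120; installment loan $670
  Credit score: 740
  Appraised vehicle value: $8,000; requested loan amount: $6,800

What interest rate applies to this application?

9.9%

Credit score 740 ≥ 672; Total monthly debts = (3,115 + 120 + 670) = 3,905. Debt-to-income = 3,905/9,650 = 40.5% — meets 43% limit
LTV = 6,800/8,000 = 85% ≤ 115%
Row: 740 falls in 709–759. Column: 85% falls in ≤86%. Rate = 9.9%.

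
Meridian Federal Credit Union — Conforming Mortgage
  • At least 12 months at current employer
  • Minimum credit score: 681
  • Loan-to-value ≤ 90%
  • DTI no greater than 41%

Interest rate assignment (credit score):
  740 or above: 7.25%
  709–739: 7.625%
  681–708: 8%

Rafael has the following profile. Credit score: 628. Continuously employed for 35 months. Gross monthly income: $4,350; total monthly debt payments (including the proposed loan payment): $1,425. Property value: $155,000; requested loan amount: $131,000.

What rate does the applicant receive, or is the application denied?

Denied

Credit score 628 < 681 (below minimum)
LTV: 131,000 ÷ 155,000 = 84.5%, within 90% cap
Debt-to-income = 1,425/4,350 = 32.8% — meets 41% limit
Employment 35 ≥ 12 months
Not all requirements met → denied.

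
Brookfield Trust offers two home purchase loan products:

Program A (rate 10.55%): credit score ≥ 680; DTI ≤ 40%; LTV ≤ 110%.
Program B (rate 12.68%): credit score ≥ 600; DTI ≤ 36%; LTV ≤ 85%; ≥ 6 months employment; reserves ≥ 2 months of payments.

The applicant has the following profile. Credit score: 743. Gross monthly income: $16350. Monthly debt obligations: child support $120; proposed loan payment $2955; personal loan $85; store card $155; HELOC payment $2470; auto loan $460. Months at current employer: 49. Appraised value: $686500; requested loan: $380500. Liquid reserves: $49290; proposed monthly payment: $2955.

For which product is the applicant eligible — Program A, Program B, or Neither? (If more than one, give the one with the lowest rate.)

Total debts = (120 + 2,955 + 85 + 155 + 2,470 + 460) = 6,245; DTI = 6,245/16,350 = 38.2%.
LTV = 380,500/686,500 = 55.4%.
Reserves = 49,290/2,955 = 16.7 months.
Program A: score 743 ≥ 680; DTI 38.2% ≤ 40%; LTV 55.4% ≤ 110% → qualifies.
Program B: score 743 ≥ 600; DTI 38.2% > 36%; LTV 55.4% ≤ 85%; employment 49 ≥ 6 mo; reserves 16.7 ≥ 2 mo → does not qualify.

Program A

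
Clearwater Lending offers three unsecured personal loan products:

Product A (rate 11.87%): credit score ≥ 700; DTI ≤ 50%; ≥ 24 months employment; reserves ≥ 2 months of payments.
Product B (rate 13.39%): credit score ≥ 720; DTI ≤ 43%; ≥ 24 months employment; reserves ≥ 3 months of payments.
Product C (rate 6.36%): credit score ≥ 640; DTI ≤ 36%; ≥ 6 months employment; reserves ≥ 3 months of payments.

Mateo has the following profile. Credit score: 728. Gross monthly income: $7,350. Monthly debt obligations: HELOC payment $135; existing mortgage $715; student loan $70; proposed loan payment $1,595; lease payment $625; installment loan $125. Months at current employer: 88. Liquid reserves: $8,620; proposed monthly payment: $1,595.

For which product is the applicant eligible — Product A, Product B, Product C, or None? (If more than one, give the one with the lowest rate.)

Product A

Total debts = (135 + 715 + 70 + 1,595 + 625 + 125) = 3,265; DTI = 3,265/7,350 = 44.4%.
Reserves = 8,620/1,595 = 5.4 months.
Product A: score 728 ≥ 700; DTI 44.4% ≤ 50%; employment 88 ≥ 24 mo; reserves 5.4 ≥ 2 mo → qualifies.
Product B: score 728 ≥ 720; DTI 44.4% > 43%; employment 88 ≥ 24 mo; reserves 5.4 ≥ 3 mo → does not qualify.
Product C: score 728 ≥ 640; DTI 44.4% > 36%; employment 88 ≥ 6 mo; reserves 5.4 ≥ 3 mo → does not qualify.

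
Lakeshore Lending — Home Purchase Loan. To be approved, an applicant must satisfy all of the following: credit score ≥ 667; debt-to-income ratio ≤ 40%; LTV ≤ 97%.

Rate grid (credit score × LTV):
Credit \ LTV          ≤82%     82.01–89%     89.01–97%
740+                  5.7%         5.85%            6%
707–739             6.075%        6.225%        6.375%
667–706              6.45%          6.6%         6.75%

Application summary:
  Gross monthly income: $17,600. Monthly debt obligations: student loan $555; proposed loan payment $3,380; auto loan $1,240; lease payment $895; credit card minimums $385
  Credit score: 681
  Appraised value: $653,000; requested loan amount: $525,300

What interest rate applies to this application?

Credit score 681 ≥ 667; Total monthly debts = (555 + 3,380 + 1,240 + 895 + 385) = 6,455. DTI = 6,455/17,600 = 36.7% ≤ 40%
Loan-to-value = 525,300/653,000 = 80.4% — pass (97% max)
Credit 681 → row 667–706; LTV 80.4% → column ≤82%. Grid cell → 6.45%.

6.45%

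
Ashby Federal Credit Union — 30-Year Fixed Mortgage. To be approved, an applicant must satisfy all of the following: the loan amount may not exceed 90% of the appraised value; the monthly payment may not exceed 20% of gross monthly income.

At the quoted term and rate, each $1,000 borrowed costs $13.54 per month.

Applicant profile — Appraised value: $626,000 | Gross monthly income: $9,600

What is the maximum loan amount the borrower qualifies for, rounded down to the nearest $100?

Payment cap: 20% × $9,600 = $1,920/month.
At $13.54 per $1,000, that supports 1,920/13.54 × 1,000 ≈ $141,802 → $141,800.
LTV cap: 90% × $626,000 = $563,400 → $563,400.
Binding constraint: payment-to-income.

$141,800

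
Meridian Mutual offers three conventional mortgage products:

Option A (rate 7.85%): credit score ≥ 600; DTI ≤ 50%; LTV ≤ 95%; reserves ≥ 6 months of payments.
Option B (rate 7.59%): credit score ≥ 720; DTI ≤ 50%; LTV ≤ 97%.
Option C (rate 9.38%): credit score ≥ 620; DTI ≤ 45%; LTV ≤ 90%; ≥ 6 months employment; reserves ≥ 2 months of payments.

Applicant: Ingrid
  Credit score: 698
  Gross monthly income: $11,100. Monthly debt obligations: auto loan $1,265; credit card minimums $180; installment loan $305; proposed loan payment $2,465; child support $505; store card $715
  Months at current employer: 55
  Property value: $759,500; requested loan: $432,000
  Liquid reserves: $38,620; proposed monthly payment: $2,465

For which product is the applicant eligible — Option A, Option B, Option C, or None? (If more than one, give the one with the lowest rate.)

Option A

Total debts = (1,265 + 180 + 305 + 2,465 + 505 + 715) = 5,435; DTI = 5,435/11,100 = 49%.
LTV = 432,000/759,500 = 56.9%.
Reserves = 38,620/2,465 = 15.7 months.
Option A: score 698 ≥ 600; DTI 49% ≤ 50%; LTV 56.9% ≤ 95%; reserves 15.7 ≥ 6 mo → qualifies.
Option B: score 698 < 720; DTI 49% ≤ 50%; LTV 56.9% ≤ 97% → does not qualify.
Option C: score 698 ≥ 620; DTI 49% > 45%; LTV 56.9% ≤ 90%; employment 55 ≥ 6 mo; reserves 15.7 ≥ 2 mo → does not qualify.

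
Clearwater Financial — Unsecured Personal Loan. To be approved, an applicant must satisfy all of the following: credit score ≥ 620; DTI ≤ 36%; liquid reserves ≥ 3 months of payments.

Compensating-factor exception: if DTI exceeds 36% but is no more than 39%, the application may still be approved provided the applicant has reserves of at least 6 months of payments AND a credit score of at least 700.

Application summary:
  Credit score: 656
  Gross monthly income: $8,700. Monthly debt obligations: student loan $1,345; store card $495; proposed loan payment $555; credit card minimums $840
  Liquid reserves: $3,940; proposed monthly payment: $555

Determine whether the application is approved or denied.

Credit score 656 ≥ 620 (meets base)
Total debts = (1,345 + 495 + 555 + 840) = 3,235. DTI = 3,235/8,700 = 37.2% > 36% — standard DTI limit exceeded.
Reserves = 3,940/555 = 7.1 months ≥ 3
DTI 37.2% is within the 36%–39% exception band; checking compensating factors.
Override check — reserves: 7.1 mo (ok); score: 656 (below 700).
Compensating-factor requirement not fully met.

Denied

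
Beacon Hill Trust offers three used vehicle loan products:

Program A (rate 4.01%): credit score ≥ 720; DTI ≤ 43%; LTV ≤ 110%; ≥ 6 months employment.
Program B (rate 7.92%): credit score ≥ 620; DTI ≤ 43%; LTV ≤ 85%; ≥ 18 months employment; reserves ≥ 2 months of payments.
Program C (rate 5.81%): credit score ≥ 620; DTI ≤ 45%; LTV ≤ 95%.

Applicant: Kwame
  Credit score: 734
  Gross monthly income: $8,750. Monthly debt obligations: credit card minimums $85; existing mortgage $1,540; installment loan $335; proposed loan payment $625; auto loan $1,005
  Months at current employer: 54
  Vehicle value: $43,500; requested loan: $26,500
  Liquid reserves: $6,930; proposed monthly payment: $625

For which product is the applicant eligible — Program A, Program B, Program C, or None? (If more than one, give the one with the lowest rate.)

Program A

Total debts = (85 + 1,540 + 335 + 625 + 1,005) = 3,590; DTI = 3,590/8,750 = 41%.
LTV = 26,500/43,500 = 60.9%.
Reserves = 6,930/625 = 11.1 months.
Program A: score 734 ≥ 720; DTI 41% ≤ 43%; LTV 60.9% ≤ 110%; employment 54 ≥ 6 mo → qualifies.
Program B: score 734 ≥ 620; DTI 41% ≤ 43%; LTV 60.9% ≤ 85%; employment 54 ≥ 18 mo; reserves 11.1 ≥ 2 mo → qualifies.
Program C: score 734 ≥ 620; DTI 41% ≤ 45%; LTV 60.9% ≤ 95% → qualifies.
Qualifying: Program A, Program B, Program C. Lowest rate is 4.01% → Program A.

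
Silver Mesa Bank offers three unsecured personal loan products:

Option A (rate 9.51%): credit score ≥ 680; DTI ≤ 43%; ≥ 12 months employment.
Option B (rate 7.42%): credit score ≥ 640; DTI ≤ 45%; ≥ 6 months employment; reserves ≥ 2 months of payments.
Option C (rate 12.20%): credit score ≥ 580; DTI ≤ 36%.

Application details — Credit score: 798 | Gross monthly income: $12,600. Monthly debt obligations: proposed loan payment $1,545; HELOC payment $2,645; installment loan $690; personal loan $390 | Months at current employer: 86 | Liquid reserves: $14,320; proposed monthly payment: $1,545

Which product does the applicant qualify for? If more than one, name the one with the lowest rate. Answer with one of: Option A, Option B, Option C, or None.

Total debts = (1,545 + 2,645 + 690 + 390) = 5,270; DTI = 5,270/12,600 = 41.8%.
Reserves = 14,320/1,545 = 9.3 months.
Option A: score 798 ≥ 680; DTI 41.8% ≤ 43%; employment 86 ≥ 12 mo → qualifies.
Option B: score 798 ≥ 640; DTI 41.8% ≤ 45%; employment 86 ≥ 6 mo; reserves 9.3 ≥ 2 mo → qualifies.
Option C: score 798 ≥ 580; DTI 41.8% > 36% → does not qualify.
Qualifying: Option A, Option B. Lowest rate is 7.42% → Option B.

Option B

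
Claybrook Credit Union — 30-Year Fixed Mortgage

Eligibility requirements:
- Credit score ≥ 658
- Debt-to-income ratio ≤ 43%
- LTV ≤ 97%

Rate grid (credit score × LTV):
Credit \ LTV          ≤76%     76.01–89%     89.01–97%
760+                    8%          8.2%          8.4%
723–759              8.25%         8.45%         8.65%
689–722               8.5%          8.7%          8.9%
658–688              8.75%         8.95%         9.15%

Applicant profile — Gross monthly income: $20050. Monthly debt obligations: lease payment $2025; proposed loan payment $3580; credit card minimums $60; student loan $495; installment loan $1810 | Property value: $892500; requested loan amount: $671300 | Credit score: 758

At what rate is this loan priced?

8.25%

Credit score 758 ≥ 658; Total monthly debts = (2,025 + 3,580 + 60 + 495 + 1,810) = 7,970. Debt-to-income = 7,970/20,050 = 39.8% — meets 43% limit
Loan-to-value = 671,300/892,500 = 75.2% — pass (97% max)
Score 758 is in the 723–759 band; LTV 75.2% is in the ≤76% band → 8.25%.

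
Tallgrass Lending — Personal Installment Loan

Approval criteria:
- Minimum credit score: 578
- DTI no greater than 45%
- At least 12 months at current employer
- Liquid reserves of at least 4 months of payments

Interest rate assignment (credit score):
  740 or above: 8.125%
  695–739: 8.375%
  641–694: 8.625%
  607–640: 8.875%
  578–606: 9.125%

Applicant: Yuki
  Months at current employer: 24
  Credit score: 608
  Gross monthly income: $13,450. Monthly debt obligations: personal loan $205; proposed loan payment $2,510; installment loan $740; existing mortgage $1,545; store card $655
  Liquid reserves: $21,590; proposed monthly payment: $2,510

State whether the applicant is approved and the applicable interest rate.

Credit score 608 ≥ 578 (meets minimum)
Total monthly debts = (205 + 2,510 + 740 + 1,545 + 655) = 5,655. Debt-to-income = 5,655/13,450 = 42% — meets 45% limit
Reserves: 21,590 ÷ 2,510 = 8.6 months (meets 4-month minimum)
Employment 24 ≥ 12 months
All requirements met. Score 608 falls in the 607–640 tier → 8.875%.

Approved at 8.875%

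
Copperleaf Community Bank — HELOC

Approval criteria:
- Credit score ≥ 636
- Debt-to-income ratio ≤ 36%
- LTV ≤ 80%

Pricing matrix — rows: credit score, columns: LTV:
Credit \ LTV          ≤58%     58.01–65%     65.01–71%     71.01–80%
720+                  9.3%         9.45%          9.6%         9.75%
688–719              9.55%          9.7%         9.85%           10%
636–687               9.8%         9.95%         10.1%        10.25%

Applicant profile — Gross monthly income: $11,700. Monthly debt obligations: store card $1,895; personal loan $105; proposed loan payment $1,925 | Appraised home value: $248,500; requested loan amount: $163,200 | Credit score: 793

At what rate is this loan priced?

Credit score 793 ≥ 636; Total monthly debts = (1,895 + 105 + 1,925) = 3,925. Debt-to-income = 3,925/11,700 = 33.5% — meets 36% limit
Loan-to-value = 163,200/248,500 = 65.7% — pass (80% max)
Credit 793 → row 720+; LTV 65.7% → column 65.01–71%. Grid cell → 9.6%.

9.6%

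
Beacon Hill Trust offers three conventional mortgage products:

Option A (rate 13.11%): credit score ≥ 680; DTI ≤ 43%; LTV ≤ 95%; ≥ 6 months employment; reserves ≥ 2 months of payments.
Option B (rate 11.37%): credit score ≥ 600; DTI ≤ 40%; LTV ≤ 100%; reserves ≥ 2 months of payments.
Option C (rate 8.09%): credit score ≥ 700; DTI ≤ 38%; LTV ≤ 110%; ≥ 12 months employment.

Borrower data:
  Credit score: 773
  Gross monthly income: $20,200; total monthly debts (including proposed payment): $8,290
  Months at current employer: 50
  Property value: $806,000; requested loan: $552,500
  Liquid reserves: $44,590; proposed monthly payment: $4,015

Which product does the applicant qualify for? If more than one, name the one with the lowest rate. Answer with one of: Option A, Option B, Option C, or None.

DTI = 8,290/20,200 = 41%.
LTV = 552,500/806,000 = 68.5%.
Reserves = 44,590/4,015 = 11.1 months.
Option A: score 773 ≥ 680; DTI 41% ≤ 43%; LTV 68.5% ≤ 95%; employment 50 ≥ 6 mo; reserves 11.1 ≥ 2 mo → qualifies.
Option B: score 773 ≥ 600; DTI 41% > 40%; LTV 68.5% ≤ 100%; reserves 11.1 ≥ 2 mo → does not qualify.
Option C: score 773 ≥ 700; DTI 41% > 38%; LTV 68.5% ≤ 110%; employment 50 ≥ 12 mo → does not qualify.

Option A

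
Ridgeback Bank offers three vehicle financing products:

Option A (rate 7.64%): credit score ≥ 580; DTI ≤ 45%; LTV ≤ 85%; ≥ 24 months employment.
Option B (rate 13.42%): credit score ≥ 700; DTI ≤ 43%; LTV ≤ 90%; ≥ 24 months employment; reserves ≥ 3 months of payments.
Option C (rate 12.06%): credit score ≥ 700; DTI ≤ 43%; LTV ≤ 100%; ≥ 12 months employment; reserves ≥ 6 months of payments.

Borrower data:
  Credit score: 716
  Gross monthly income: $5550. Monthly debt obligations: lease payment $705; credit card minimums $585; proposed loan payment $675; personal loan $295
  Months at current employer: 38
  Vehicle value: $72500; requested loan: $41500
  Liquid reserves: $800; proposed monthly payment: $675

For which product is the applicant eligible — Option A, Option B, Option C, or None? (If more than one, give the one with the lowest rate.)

Option A

Total debts = (705 + 585 + 675 + 295) = 2,260; DTI = 2,260/5,550 = 40.7%.
LTV = 41,500/72,500 = 57.2%.
Reserves = 800/675 = 1.2 months.
Option A: score 716 ≥ 580; DTI 40.7% ≤ 45%; LTV 57.2% ≤ 85%; employment 38 ≥ 24 mo → qualifies.
Option B: score 716 ≥ 700; DTI 40.7% ≤ 43%; LTV 57.2% ≤ 90%; employment 38 ≥ 24 mo; reserves 1.2 < 3 mo → does not qualify.
Option C: score 716 ≥ 700; DTI 40.7% ≤ 43%; LTV 57.2% ≤ 100%; employment 38 ≥ 12 mo; reserves 1.2 < 6 mo → does not qualify.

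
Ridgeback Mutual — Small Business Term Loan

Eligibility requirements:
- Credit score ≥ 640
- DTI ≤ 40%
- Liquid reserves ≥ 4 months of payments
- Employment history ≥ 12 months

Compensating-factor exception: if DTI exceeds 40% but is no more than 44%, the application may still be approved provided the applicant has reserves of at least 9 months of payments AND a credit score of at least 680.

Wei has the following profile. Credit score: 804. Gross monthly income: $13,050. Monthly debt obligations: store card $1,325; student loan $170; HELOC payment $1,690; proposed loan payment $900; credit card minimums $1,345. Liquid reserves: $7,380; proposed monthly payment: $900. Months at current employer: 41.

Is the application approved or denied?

Denied

Credit score 804 ≥ 640 (meets base)
Total debts = (1,325 + 170 + 1,690 + 900 + 1,345) = 5,430. DTI: 5,430 ÷ 13,050 = 41.6%, over the 40% base limit.
Liquid reserves cover 7,380/900 = 8.2 months — ≥ 4 required
Employment 41 ≥ 12 months
41.6% falls in the override range (40%–44%), so the compensating-factor test applies.
Reserves 8.2 < 9 months; credit score 804 ≥ 680.
Override conditions not both satisfied; exception does not apply.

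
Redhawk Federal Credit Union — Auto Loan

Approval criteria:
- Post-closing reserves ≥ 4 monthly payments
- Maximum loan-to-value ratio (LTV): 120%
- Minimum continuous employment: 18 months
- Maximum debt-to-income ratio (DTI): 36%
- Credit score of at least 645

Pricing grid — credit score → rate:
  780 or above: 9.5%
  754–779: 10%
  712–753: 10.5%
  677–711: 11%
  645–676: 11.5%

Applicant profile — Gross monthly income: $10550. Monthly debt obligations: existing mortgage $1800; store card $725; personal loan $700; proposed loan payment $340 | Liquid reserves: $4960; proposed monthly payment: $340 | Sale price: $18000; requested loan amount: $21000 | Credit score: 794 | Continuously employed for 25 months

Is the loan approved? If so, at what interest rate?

Approved at 9.5%

Credit score 794 ≥ 645 (meets minimum)
Total monthly debts = (1,800 + 725 + 700 + 340) = 3,565. Debt-to-income = 3,565/10,550 = 33.8% — meets 36% limit
Employment 25 ≥ 18 months
Reserves: 4,960 ÷ 340 = 14.6 months (meets 4-month minimum)
Loan-to-value = 21,000/18,000 = 116.7% — pass (120% max)
All requirements met. Score 794 falls in the 780 or above tier → 9.5%.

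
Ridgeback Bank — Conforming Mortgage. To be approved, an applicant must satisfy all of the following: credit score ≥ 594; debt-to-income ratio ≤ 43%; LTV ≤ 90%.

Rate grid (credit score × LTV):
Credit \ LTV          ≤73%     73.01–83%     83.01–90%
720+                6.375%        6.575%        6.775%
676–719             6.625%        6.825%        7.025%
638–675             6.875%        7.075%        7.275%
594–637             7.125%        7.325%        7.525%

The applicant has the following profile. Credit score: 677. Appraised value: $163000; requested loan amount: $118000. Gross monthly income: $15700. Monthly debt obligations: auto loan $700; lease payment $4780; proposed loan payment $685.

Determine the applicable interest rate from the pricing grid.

6.625%

Credit score 677 ≥ 594; Total monthly debts = (700 + 4,780 + 685) = 6,165. DTI = 6,165/15,700 = 39.3% ≤ 43%
LTV = 118,000/163,000 = 72.4% ≤ 90%
Score 677 is in the 676–719 band; LTV 72.4% is in the ≤73% band → 6.625%.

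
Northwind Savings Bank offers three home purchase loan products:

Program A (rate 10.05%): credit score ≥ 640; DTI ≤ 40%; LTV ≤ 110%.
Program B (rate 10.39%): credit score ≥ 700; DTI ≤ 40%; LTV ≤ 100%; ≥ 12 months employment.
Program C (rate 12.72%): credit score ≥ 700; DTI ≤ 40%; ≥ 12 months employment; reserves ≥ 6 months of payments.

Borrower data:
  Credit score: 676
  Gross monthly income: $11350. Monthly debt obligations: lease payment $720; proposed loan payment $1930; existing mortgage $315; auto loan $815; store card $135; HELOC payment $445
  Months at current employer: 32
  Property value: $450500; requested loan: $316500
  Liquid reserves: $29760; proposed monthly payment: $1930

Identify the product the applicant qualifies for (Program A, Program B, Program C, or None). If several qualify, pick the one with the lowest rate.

Total debts = (720 + 1,930 + 315 + 815 + 135 + 445) = 4,360; DTI = 4,360/11,350 = 38.4%.
LTV = 316,500/450,500 = 70.3%.
Reserves = 29,760/1,930 = 15.4 months.
Program A: score 676 ≥ 640; DTI 38.4% ≤ 40%; LTV 70.3% ≤ 110% → qualifies.
Program B: score 676 < 700; DTI 38.4% ≤ 40%; LTV 70.3% ≤ 100%; employment 32 ≥ 12 mo → does not qualify.
Program C: score 676 < 700; DTI 38.4% ≤ 40%; employment 32 ≥ 12 mo; reserves 15.4 ≥ 6 mo → does not qualify.

Program A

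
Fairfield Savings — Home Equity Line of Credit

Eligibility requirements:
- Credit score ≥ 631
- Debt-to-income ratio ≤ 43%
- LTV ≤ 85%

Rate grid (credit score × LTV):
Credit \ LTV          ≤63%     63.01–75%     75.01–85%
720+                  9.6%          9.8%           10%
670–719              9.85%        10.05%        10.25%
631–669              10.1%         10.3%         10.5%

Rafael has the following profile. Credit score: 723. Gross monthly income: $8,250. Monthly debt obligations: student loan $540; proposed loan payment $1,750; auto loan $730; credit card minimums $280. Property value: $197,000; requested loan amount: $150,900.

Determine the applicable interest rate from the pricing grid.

Credit score 723 ≥ 631; Total monthly debts = (540 + 1,750 + 730 + 280) = 3,300. Debt-to-income = 3,300/8,250 = 40% — meets 43% limit
LTV = 150,900/197,000 = 76.6% ≤ 85%
Row: 723 falls in 720+. Column: 76.6% falls in 75.01–85%. Rate = 10%.

10%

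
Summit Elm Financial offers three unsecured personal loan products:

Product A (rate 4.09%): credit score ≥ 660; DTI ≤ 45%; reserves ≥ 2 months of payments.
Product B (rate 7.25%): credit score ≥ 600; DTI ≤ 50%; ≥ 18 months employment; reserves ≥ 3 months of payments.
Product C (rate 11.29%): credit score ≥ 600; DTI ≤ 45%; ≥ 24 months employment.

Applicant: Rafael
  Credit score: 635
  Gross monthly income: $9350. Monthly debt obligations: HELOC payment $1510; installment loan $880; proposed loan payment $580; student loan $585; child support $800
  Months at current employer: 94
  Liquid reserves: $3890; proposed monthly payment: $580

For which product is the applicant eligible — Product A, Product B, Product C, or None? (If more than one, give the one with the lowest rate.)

Total debts = (1,510 + 880 + 580 + 585 + 800) = 4,355; DTI = 4,355/9,350 = 46.6%.
Reserves = 3,890/580 = 6.7 months.
Product A: score 635 < 660; DTI 46.6% > 45%; reserves 6.7 ≥ 2 mo → does not qualify.
Product B: score 635 ≥ 600; DTI 46.6% ≤ 50%; employment 94 ≥ 18 mo; reserves 6.7 ≥ 3 mo → qualifies.
Product C: score 635 ≥ 600; DTI 46.6% > 45%; employment 94 ≥ 24 mo → does not qualify.

Product B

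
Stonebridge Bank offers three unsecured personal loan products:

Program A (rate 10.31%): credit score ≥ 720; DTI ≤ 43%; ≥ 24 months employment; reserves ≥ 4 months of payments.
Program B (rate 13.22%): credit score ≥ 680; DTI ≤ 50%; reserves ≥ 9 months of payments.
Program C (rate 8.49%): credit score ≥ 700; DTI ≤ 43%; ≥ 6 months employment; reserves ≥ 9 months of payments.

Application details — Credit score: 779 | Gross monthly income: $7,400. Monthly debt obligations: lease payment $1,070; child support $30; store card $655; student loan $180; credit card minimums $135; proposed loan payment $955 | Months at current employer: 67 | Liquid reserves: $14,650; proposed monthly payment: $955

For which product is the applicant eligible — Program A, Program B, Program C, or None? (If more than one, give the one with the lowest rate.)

Total debts = (1,070 + 30 + 655 + 180 + 135 + 955) = 3,025; DTI = 3,025/7,400 = 40.9%.
Reserves = 14,650/955 = 15.3 months.
Program A: score 779 ≥ 720; DTI 40.9% ≤ 43%; employment 67 ≥ 24 mo; reserves 15.3 ≥ 4 mo → qualifies.
Program B: score 779 ≥ 680; DTI 40.9% ≤ 50%; reserves 15.3 ≥ 9 mo → qualifies.
Program C: score 779 ≥ 700; DTI 40.9% ≤ 43%; employment 67 ≥ 6 mo; reserves 15.3 ≥ 9 mo → qualifies.
Qualifying: Program A, Program B, Program C. Lowest rate is 8.49% → Program C.

Program C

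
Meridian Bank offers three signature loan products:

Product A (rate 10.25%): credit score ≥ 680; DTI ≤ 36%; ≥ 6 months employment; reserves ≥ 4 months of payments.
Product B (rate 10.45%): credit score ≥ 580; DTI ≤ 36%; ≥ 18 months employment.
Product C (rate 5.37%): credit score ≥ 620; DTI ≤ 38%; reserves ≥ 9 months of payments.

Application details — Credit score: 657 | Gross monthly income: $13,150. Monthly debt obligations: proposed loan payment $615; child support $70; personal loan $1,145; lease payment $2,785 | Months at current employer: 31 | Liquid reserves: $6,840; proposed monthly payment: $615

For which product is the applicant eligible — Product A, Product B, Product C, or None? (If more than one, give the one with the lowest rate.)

Product C

Total debts = (615 + 70 + 1,145 + 2,785) = 4,615; DTI = 4,615/13,150 = 35.1%.
Reserves = 6,840/615 = 11.1 months.
Product A: score 657 < 680; DTI 35.1% ≤ 36%; employment 31 ≥ 6 mo; reserves 11.1 ≥ 4 mo → does not qualify.
Product B: score 657 ≥ 580; DTI 35.1% ≤ 36%; employment 31 ≥ 18 mo → qualifies.
Product C: score 657 ≥ 620; DTI 35.1% ≤ 38%; reserves 11.1 ≥ 9 mo → qualifies.
Qualifying: Product B, Product C. Lowest rate is 5.37% → Product C.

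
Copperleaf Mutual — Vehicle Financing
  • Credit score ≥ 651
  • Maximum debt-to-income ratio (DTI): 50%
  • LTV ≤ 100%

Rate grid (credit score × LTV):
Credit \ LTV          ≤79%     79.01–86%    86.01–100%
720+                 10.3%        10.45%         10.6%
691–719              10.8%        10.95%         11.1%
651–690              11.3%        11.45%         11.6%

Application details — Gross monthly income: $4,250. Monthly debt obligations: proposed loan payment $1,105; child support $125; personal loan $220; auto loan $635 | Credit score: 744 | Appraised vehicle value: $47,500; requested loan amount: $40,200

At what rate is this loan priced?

10.45%

Credit score 744 ≥ 651; Total monthly debts = (1,105 + 125 + 220 + 635) = 2,085. Debt-to-income = 2,085/4,250 = 49.1% — meets 50% limit
LTV: 40,200 ÷ 47,500 = 84.6%, within 100% cap
Score 744 is in the 720+ band; LTV 84.6% is in the 79.01–86% band → 10.45%.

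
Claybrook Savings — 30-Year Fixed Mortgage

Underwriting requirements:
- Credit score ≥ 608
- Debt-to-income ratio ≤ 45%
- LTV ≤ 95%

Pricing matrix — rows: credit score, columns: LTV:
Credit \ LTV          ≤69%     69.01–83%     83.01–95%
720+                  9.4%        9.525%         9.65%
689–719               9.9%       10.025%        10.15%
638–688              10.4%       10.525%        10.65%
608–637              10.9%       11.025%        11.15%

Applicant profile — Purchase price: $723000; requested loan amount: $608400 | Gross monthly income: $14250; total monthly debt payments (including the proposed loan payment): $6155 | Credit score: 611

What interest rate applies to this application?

Credit score 611 ≥ 608; DTI = 6,155/14,250 = 43.2% ≤ 45%
Loan-to-value = 608,400/723,000 = 84.1% — pass (95% max)
Credit 611 → row 608–637; LTV 84.1% → column 83.01–95%. Grid cell → 11.15%.

11.15%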